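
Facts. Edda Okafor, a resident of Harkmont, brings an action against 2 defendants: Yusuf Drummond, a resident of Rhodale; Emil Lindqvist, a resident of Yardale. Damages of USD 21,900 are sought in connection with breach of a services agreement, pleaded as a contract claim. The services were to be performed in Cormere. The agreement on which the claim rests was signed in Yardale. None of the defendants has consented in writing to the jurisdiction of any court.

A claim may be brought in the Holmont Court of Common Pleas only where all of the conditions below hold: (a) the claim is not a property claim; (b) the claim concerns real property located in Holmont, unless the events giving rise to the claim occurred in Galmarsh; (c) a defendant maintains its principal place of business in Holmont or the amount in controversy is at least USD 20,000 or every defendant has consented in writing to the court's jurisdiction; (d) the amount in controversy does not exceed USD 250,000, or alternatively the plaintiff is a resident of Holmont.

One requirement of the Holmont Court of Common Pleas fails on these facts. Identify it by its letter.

The Holmont Court of Common Pleas:
  (a) The claim is a contract claim, not a property claim. Met.
  (b) The claim does not concern real property. Nor does the 'unless' clause help: the operative events occurred in Cormere, not Galmarsh. Condition not met.
  (c) The amount in controversy is 21,900 dollars, which meets the USD 20,000 floor — that alternative is enough. Satisfied.
  (d) The amount in controversy is 21,900 dollars, within the $250,000 ceiling, so this disjunct is met. Met.
Only condition (b) fails.

(b)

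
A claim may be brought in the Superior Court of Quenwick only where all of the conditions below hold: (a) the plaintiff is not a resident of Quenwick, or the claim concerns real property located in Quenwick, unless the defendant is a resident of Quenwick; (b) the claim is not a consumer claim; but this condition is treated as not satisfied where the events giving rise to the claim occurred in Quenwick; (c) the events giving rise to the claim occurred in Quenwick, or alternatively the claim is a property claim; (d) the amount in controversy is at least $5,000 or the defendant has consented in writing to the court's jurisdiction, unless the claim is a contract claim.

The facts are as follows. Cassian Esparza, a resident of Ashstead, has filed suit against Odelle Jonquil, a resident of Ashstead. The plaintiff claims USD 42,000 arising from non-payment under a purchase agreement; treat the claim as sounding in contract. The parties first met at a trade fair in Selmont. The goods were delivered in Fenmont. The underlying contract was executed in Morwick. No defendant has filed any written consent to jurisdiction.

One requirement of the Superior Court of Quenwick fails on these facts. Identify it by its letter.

The Superior Court of Quenwick:
  (a) The plaintiff resides in Ashstead, which is not Quenwick, which satisfies one of the alternatives. Satisfied.
  (b) The claim is a contract claim, not a consumer claim. The carve-out does not apply: the operative events occurred in Fenmont, not Quenwick. Met.
  (c) The operative events occurred in Fenmont, not Quenwick; the claim is a contract claim, not a property claim — no alternative holds. Not satisfied.
  (d) The amount in controversy is 42,000 dollars, which meets the $5,000 floor — that alternative is enough. Met.
Only condition (c) fails.

(c)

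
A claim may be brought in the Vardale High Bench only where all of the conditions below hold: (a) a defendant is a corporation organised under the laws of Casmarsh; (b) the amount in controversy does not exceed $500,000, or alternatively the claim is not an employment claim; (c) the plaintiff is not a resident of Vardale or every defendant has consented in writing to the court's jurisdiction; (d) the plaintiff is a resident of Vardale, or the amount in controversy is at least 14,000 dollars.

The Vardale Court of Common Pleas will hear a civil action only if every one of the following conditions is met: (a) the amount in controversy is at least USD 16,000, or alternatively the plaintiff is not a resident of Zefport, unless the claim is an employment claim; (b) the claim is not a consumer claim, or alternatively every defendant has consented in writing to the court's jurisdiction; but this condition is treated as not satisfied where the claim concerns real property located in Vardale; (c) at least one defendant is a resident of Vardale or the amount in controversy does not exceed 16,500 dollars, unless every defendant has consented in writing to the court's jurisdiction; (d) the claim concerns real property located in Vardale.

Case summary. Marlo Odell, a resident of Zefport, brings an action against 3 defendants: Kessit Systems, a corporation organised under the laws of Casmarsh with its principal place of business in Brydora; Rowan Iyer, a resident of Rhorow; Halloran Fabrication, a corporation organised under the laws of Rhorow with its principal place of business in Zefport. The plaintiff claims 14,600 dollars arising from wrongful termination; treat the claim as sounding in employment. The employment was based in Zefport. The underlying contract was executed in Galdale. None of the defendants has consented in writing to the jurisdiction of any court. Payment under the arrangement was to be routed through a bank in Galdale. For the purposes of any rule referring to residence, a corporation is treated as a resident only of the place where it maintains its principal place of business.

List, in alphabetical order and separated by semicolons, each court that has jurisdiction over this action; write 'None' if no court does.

the Vardale High Bench

The Vardale High Bench:
  (a) Kessit Systems is organised under the laws of Casmarsh. Met.
  (b) The amount in controversy is 14,600 dollars, within the USD 500,000 ceiling, which satisfies one of the alternatives. Satisfied.
  (c) The plaintiff resides in Zefport, which is not Vardale, so one alternative holds. Satisfied.
  (d) The amount in controversy is 14,600 dollars, which meets the USD 14,000 floor, which satisfies one of the alternatives. Satisfied.
  → Every requirement is satisfied — jurisdiction.
The Vardale Court of Common Pleas:
  (a) The amount in controversy is USD 14,600, below the $16,000 floor; the plaintiff resides in Zefport — no alternative holds. But the claim is an employment claim, and the 'unless' clause therefore excuses the requirement. Met.
  (b) The claim is an employment claim, not a consumer claim, which satisfies one of the alternatives. And the carve-out is inapplicable — the claim does not concern real property. Met.
  (c) The amount in controversy is USD 14,600, within the 16,500 dollars ceiling, so this disjunct is met. Condition met.
  (d) The claim does not concern real property. Fails.
  → Not every requirement is met — no jurisdiction.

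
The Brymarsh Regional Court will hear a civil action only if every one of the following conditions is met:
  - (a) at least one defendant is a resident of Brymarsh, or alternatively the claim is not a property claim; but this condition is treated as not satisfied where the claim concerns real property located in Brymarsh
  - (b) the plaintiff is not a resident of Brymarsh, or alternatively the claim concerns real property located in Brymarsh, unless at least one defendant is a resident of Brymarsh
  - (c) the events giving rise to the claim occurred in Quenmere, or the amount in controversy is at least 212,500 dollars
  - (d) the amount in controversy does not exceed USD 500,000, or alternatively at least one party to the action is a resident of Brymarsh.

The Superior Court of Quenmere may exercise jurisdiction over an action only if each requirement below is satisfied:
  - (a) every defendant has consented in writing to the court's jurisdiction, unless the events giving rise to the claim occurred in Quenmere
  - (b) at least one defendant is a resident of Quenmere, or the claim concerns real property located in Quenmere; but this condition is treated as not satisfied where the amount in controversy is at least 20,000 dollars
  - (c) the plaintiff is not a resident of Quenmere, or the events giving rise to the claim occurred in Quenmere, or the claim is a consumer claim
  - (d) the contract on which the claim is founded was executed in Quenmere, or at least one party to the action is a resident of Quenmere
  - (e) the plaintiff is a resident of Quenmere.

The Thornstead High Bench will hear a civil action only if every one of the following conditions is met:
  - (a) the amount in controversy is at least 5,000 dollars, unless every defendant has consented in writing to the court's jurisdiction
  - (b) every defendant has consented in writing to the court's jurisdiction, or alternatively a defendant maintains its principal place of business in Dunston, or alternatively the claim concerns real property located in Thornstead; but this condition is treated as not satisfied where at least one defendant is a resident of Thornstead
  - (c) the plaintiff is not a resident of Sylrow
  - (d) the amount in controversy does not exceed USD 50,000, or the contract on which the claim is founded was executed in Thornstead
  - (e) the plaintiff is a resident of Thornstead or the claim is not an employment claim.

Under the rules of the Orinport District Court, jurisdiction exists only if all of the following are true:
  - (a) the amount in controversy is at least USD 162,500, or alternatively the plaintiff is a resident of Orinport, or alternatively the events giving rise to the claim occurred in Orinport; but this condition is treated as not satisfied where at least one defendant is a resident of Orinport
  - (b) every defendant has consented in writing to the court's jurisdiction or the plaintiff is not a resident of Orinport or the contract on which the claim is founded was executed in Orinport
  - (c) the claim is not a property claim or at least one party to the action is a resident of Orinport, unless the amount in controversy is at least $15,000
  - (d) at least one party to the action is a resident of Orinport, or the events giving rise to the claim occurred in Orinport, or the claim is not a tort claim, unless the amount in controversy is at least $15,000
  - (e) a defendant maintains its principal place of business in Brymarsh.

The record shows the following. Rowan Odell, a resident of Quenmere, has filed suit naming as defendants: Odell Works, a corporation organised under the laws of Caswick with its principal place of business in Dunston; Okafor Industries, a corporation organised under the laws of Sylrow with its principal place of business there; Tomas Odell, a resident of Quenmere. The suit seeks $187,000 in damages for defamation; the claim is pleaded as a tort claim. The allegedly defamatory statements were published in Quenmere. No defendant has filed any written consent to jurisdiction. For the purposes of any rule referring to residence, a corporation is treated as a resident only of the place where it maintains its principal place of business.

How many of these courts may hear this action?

The Brymarsh Regional Court:
  (a) The claim is a tort claim, not a property claim, so this disjunct is met. And the carve-out is inapplicable — the claim does not concern real property. Met.
  (b) The plaintiff resides in Quenmere, which is not Brymarsh, so one alternative holds. Met.
  (c) The operative events occurred in Quenmere, which satisfies one of the alternatives. Satisfied.
  (d) The amount in controversy is USD 187,000, within the $500,000 ceiling, which satisfies one of the alternatives. Condition met.
  → Jurisdiction lies.
The Superior Court of Quenmere:
  (a) No such written consent has been filed. However, the operative events occurred in Quenmere, so the 'unless' proviso supplies this condition. Met.
  (b) Tomas Odell resides in Quenmere, which satisfies one of the alternatives. But the carve-out bites: the amount in controversy is USD 187,000, which meets the 20,000 dollars floor. Not met.
  (c) The operative events occurred in Quenmere, so one alternative holds. Satisfied.
  (d) Rowan Odell resides in Quenmere, so one alternative holds. Met.
  (e) The plaintiff resides in Quenmere. Met.
  → Not every requirement is met — no jurisdiction.
The Thornstead High Bench:
  (a) The amount in controversy is 187,000 dollars, which meets the USD 5,000 floor. Condition met.
  (b) Odell Works has its principal place of business in Dunston, so this disjunct is met. The exception is not triggered, since no defendant resides in Thornstead (they reside in Dunston, Sylrow, Quenmere). Satisfied.
  (c) The plaintiff resides in Quenmere, which is not Sylrow. Satisfied.
  (d) The amount in controversy is USD 187,000, above the USD 50,000 ceiling; no contract (and hence no place of execution) is alleged — no alternative holds. Condition not met.
  (e) The claim is a tort claim, not an employment claim, which satisfies one of the alternatives. Satisfied.
  → Not every requirement is met — no jurisdiction.
The Orinport District Court:
  (a) The amount in controversy is $187,000, which meets the USD 162,500 floor, so one alternative holds. The carve-out does not apply: no defendant resides in Orinport (they reside in Dunston, Sylrow, Quenmere). Met.
  (b) The plaintiff resides in Quenmere, which is not Orinport, which satisfies one of the alternatives. Condition met.
  (c) The claim is a tort claim, not a property claim, which satisfies one of the alternatives. Condition met.
  (d) No party resides in Orinport; the operative events occurred in Quenmere, not Orinport; the claim is a tort claim — no alternative holds. The proviso rescues it, though: the amount in controversy is USD 187,000, which meets the USD 15,000 floor. Condition met.
  (e) The corporate defendant(s) have their principal place of business in Dunston, Sylrow, not Brymarsh. Condition not met.
  → The court lacks jurisdiction.
Courts with jurisdiction: the Brymarsh Regional Court — 1 in total.

1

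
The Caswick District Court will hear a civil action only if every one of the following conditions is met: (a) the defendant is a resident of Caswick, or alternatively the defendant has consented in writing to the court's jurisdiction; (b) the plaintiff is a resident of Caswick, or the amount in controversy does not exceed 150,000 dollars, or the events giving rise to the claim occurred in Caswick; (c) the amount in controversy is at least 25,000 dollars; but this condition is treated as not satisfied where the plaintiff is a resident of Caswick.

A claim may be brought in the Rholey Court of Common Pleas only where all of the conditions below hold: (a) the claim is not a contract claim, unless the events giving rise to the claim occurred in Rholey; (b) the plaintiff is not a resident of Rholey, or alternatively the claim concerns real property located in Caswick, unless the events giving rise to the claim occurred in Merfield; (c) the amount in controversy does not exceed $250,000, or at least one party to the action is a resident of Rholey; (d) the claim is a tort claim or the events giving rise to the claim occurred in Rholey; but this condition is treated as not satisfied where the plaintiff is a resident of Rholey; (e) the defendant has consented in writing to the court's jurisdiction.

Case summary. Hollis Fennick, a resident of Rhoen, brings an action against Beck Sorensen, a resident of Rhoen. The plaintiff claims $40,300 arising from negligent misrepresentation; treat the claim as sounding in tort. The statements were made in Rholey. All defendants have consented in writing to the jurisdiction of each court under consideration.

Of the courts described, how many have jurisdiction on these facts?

2

The Caswick District Court:
  (a) Every defendant has filed written consent, so this disjunct is met. Condition met.
  (b) The amount in controversy is $40,300, within the $150,000 ceiling, so this disjunct is met. Condition met.
  (c) The amount in controversy is USD 40,300, which meets the $25,000 floor. And the carve-out is inapplicable — the plaintiff resides in Rhoen, not Caswick. Met.
  → The court has jurisdiction.
The Rholey Court of Common Pleas:
  (a) The claim is a tort claim, not a contract claim. Satisfied.
  (b) The plaintiff resides in Rhoen, which is not Rholey, so one alternative holds. Satisfied.
  (c) The amount in controversy is 40,300 dollars, within the USD 250,000 ceiling, which satisfies one of the alternatives. Condition met.
  (d) The claim is a tort claim — that alternative is enough. And the carve-out is inapplicable — the plaintiff resides in Rhoen, not Rholey. Condition met.
  (e) Every defendant has filed written consent. Condition met.
  → The court has jurisdiction.
Courts with jurisdiction: the Caswick District Court, the Rholey Court of Common Pleas — 2 in total.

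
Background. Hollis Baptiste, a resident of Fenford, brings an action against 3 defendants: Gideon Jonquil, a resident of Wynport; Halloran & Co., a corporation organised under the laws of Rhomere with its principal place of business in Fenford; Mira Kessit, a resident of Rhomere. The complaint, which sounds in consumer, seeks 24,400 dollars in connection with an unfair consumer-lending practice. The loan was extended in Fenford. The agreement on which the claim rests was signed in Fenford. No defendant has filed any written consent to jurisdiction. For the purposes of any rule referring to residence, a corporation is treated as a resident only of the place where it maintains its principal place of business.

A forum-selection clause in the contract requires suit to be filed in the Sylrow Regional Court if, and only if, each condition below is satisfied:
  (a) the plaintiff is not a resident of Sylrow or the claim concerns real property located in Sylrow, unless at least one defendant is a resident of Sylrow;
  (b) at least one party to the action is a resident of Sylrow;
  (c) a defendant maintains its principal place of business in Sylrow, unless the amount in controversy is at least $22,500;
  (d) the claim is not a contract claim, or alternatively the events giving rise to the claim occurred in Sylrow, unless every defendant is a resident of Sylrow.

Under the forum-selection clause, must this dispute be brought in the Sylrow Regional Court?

The Sylrow Regional Court:
  (a) The plaintiff resides in Fenford, which is not Sylrow, which satisfies one of the alternatives. Condition met.
  (b) No party resides in Sylrow. Not satisfied.
  (c) The corporate defendant(s) have their principal place of business in Fenford, not Sylrow. The proviso rescues it, though: the amount in controversy is USD 24,400, which meets the USD 22,500 floor. Condition met.
  (d) The claim is a consumer claim, not a contract claim — that alternative is enough. Met.
  → Forum clause is not triggered.

No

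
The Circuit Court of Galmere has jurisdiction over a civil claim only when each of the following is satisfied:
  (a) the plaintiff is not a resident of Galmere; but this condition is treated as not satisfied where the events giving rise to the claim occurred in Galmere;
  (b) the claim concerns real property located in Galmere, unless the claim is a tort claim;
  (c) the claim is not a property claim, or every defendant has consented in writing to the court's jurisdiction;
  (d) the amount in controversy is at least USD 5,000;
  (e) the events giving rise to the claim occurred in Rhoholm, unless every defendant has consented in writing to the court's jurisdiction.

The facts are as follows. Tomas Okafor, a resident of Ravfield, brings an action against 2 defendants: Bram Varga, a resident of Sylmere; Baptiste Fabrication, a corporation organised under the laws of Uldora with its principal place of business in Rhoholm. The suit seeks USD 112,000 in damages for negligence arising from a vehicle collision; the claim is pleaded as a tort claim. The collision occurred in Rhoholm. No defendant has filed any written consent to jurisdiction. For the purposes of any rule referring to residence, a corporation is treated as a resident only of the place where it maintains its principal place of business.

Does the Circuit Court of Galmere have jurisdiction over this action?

The Circuit Court of Galmere:
  (a) The plaintiff resides in Ravfield, which is not Galmere. The carve-out does not apply: the operative events occurred in Rhoholm, not Galmere. Met.
  (b) The claim does not concern real property. But the claim is a tort claim, and the 'unless' clause therefore excuses the requirement. Met.
  (c) The claim is a tort claim, not a property claim, which satisfies one of the alternatives. Satisfied.
  (d) The amount in controversy is $112,000, which meets the $5,000 floor. Met.
  (e) The operative events occurred in Rhoholm. Condition met.
  → All conditions met; jurisdiction exists.

Yes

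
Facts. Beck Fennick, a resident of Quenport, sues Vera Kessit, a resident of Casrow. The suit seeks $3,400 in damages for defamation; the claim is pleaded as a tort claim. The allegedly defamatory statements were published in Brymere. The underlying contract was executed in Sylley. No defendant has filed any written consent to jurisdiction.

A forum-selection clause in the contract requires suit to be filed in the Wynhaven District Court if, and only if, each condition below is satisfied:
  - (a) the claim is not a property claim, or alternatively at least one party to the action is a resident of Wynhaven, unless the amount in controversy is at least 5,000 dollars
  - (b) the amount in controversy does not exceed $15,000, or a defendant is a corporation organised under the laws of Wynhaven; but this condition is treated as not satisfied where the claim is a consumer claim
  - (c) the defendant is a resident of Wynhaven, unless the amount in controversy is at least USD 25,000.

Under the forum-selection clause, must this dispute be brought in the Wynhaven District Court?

No

The Wynhaven District Court:
  (a) The claim is a tort claim, not a property claim, which satisfies one of the alternatives. Met.
  (b) The amount in controversy is $3,400, within the $15,000 ceiling, which satisfies one of the alternatives. The carve-out does not apply: the claim is a tort claim, not a consumer claim. Met.
  (c) The defendant resides in Casrow, not Wynhaven. And the amount in controversy is $3,400, below the USD 25,000 floor, so the proviso does not save it. Condition not met.
  → The clause does not apply.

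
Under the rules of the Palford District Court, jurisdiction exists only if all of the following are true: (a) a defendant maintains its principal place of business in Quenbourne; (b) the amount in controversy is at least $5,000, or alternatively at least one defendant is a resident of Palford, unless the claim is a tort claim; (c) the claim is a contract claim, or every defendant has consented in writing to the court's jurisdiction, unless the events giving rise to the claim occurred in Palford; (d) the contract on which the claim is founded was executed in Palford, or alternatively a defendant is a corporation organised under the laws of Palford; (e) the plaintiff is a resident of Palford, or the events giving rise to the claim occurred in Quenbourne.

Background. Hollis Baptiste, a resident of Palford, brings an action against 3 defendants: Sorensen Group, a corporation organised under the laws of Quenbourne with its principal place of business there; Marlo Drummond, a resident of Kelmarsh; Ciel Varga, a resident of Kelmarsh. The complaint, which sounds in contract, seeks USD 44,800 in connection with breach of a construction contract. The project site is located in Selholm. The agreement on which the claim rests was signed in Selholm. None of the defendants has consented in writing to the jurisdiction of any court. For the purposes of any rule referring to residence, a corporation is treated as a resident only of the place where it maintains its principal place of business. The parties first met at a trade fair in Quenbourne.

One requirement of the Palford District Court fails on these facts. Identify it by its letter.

(d)

The Palford District Court:
  (a) Sorensen Group has its principal place of business in Quenbourne. Satisfied.
  (b) The amount in controversy is USD 44,800, which meets the $5,000 floor, so one alternative holds. Met.
  (c) The claim is a contract claim, so this disjunct is met. Satisfied.
  (d) The contract was executed in Selholm, not Palford; the corporate defendant(s) are organised in Quenbourne, not Palford — none of the alternatives is met. Condition not met.
  (e) The plaintiff resides in Palford, which satisfies one of the alternatives. Met.
Only condition (d) fails.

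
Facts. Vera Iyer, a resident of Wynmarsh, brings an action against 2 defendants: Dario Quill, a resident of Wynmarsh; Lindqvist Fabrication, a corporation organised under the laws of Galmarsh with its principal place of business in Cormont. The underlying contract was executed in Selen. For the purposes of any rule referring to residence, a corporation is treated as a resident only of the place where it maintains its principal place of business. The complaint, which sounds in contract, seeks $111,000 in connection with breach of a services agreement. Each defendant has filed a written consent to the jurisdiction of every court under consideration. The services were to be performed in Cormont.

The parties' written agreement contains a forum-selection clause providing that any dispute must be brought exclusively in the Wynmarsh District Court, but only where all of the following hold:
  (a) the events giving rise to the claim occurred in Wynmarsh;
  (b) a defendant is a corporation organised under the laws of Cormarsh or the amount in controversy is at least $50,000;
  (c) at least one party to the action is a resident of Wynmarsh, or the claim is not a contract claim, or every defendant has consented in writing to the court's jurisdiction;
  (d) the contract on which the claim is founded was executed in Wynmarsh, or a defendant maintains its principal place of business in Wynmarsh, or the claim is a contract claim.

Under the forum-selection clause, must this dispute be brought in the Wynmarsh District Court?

No

The Wynmarsh District Court:
  (a) The operative events occurred in Cormont, not Wynmarsh. Fails.
  (b) The amount in controversy is 111,000 dollars, which meets the 50,000 dollars floor, so this disjunct is met. Met.
  (c) Vera Iyer resides in Wynmarsh, which satisfies one of the alternatives. Satisfied.
  (d) The claim is a contract claim, so one alternative holds. Condition met.
  → The clause does not apply.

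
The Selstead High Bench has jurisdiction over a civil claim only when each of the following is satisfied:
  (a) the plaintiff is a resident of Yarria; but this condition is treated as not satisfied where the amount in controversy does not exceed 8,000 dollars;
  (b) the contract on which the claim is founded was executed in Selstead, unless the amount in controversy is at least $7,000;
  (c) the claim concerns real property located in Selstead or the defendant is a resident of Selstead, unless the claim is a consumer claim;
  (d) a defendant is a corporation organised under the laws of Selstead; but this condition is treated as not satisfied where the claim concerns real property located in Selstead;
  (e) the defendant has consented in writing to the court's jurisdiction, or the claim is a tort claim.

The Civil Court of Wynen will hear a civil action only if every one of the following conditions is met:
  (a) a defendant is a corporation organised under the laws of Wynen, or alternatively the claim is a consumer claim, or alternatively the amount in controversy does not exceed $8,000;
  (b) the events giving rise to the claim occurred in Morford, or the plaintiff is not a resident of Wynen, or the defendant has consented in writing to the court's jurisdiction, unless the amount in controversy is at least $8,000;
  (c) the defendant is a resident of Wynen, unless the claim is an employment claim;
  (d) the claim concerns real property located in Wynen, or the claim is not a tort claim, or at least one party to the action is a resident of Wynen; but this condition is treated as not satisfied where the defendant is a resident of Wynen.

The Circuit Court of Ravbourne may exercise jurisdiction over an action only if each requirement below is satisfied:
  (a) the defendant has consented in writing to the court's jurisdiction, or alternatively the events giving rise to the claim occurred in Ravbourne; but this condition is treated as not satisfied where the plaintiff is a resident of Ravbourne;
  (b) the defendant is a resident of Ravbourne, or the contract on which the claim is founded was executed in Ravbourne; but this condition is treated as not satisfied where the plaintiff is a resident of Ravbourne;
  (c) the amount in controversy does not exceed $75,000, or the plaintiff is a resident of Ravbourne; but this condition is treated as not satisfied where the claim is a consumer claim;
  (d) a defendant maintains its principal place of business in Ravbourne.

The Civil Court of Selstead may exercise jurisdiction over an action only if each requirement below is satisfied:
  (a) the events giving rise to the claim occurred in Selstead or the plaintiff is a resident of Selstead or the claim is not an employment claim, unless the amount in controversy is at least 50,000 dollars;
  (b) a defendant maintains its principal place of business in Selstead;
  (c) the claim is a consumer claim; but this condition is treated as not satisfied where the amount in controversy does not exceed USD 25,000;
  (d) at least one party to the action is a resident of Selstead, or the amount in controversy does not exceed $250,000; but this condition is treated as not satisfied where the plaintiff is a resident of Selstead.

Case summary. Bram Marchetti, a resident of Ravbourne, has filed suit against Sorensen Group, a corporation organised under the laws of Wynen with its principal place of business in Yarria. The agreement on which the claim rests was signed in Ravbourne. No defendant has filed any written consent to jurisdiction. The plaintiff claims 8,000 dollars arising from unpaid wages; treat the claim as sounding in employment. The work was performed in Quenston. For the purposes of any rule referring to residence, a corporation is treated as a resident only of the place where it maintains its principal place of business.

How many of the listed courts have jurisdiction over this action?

1

The Selstead High Bench:
  (a) The plaintiff resides in Ravbourne, not Yarria. Not met.
  (b) The contract was executed in Ravbourne, not Selstead. But the amount in controversy is USD 8,000, which meets the USD 7,000 floor, and the 'unless' clause therefore excuses the requirement. Met.
  (c) The claim does not concern real property; the defendant resides in Yarria, not Selstead — every alternative fails. The proviso offers no rescue either, since the claim is an employment claim, not a consumer claim. Not satisfied.
  (d) The corporate defendant(s) are organised in Wynen, not Selstead. Condition not met.
  (e) No such written consent has been filed; the claim is an employment claim, not a tort claim — no alternative holds. Not met.
  → At least one condition fails; no jurisdiction.
The Civil Court of Wynen:
  (a) Sorensen Group is organised under the laws of Wynen, which satisfies one of the alternatives. Met.
  (b) The plaintiff resides in Ravbourne, which is not Wynen, so this disjunct is met. Condition met.
  (c) The defendant resides in Yarria, not Wynen. But the claim is an employment claim, and the 'unless' clause therefore excuses the requirement. Satisfied.
  (d) The claim is an employment claim, not a tort claim, which satisfies one of the alternatives. And the carve-out is inapplicable — the defendant resides in Yarria, not Wynen. Satisfied.
  → Jurisdiction lies.
The Circuit Court of Ravbourne:
  (a) No such written consent has been filed; the operative events occurred in Quenston, not Ravbourne — every alternative fails. Not met.
  (b) The contract was executed in Ravbourne, so this disjunct is met. But the plaintiff resides in Ravbourne, triggering the carve-out and defeating this condition. Not met.
  (c) The amount in controversy is $8,000, within the $75,000 ceiling, so this disjunct is met. The exception is not triggered, since the claim is an employment claim, not a consumer claim. Satisfied.
  (d) The corporate defendant(s) have their principal place of business in Yarria, not Ravbourne. Not met.
  → The court lacks jurisdiction.
The Civil Court of Selstead:
  (a) The operative events occurred in Quenston, not Selstead; the plaintiff resides in Ravbourne, not Selstead; the claim is an employment claim — none of the alternatives is met. And the amount in controversy is 8,000 dollars, below the 50,000 dollars floor, so the proviso does not save it. Condition not met.
  (b) The corporate defendant(s) have their principal place of business in Yarria, not Selstead. Not satisfied.
  (c) The claim is an employment claim, not a consumer claim. Not met.
  (d) The amount in controversy is USD 8,000, within the USD 250,000 ceiling — that alternative is enough. The carve-out does not apply: the plaintiff resides in Ravbourne, not Selstead. Met.
  → The court lacks jurisdiction.
Courts with jurisdiction: the Civil Court of Wynen — 1 in total.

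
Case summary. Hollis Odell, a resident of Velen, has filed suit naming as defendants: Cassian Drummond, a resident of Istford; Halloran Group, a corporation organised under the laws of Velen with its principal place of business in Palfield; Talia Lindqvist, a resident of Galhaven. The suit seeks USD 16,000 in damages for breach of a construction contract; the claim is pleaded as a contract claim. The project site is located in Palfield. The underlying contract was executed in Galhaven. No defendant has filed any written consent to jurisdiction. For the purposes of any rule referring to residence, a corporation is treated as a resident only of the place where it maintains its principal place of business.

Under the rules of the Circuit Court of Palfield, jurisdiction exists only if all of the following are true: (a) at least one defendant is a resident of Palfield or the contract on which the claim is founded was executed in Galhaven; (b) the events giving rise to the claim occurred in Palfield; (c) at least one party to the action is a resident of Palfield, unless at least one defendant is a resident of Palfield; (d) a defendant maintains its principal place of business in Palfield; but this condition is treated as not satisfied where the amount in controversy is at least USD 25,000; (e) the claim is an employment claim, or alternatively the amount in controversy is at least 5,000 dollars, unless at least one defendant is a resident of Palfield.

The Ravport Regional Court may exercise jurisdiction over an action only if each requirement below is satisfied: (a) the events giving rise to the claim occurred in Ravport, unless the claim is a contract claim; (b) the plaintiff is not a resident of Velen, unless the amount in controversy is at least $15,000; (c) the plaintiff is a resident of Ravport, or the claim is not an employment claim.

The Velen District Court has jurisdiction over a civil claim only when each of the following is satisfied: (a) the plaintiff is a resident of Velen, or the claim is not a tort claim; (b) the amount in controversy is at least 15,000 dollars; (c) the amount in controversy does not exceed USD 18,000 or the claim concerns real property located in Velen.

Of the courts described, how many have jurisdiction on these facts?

3

The Circuit Court of Palfield:
  (a) Halloran Group resides in Palfield, so this disjunct is met. Met.
  (b) The operative events occurred in Palfield. Condition met.
  (c) Halloran Group resides in Palfield. Met.
  (d) Halloran Group has its principal place of business in Palfield. And the carve-out is inapplicable — the amount in controversy is $16,000, below the USD 25,000 floor. Satisfied.
  (e) The amount in controversy is USD 16,000, which meets the USD 5,000 floor, so one alternative holds. Met.
  → Every requirement is satisfied — jurisdiction.
The Ravport Regional Court:
  (a) The operative events occurred in Palfield, not Ravport. However, the claim is a contract claim, so the 'unless' proviso supplies this condition. Condition met.
  (b) The plaintiff resides in Velen. However, the amount in controversy is USD 16,000, which meets the USD 15,000 floor, so the 'unless' proviso supplies this condition. Satisfied.
  (c) The claim is a contract claim, not an employment claim, which satisfies one of the alternatives. Condition met.
  → Jurisdiction lies.
The Velen District Court:
  (a) The plaintiff resides in Velen — that alternative is enough. Satisfied.
  (b) The amount in controversy is $16,000, which meets the $15,000 floor. Met.
  (c) The amount in controversy is USD 16,000, within the 18,000 dollars ceiling — that alternative is enough. Met.
  → Jurisdiction lies.
Courts with jurisdiction: the Circuit Court of Palfield, the Ravport Regional Court, the Velen District Court — 3 in total.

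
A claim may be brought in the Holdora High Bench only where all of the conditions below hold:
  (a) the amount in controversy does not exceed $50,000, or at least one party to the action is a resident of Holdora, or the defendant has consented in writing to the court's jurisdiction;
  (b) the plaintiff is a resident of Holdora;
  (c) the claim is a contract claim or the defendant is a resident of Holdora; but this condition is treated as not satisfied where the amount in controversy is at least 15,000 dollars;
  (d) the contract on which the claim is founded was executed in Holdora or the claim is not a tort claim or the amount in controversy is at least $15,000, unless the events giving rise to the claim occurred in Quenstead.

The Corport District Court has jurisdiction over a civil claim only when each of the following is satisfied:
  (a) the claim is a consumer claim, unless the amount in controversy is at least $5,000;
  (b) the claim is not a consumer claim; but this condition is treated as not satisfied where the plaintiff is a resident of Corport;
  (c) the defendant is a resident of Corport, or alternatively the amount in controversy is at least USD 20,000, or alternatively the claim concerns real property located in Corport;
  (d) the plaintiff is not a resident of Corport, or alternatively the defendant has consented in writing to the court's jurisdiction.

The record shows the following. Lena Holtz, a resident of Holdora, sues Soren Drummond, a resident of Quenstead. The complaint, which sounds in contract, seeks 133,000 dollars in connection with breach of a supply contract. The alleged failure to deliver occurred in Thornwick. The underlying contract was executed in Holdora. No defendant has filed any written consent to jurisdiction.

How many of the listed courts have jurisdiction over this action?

The Holdora High Bench:
  (a) Lena Holtz resides in Holdora, so this disjunct is met. Satisfied.
  (b) The plaintiff resides in Holdora. Satisfied.
  (c) The claim is a contract claim, so this disjunct is met. However, the amount in controversy is $133,000, which meets the 15,000 dollars floor, which falls within the stated exception and so defeats the condition. Condition not met.
  (d) The contract was executed in Holdora, so this disjunct is met. Met.
  → The court lacks jurisdiction.
The Corport District Court:
  (a) The claim is a contract claim, not a consumer claim. But the amount in controversy is $133,000, which meets the 5,000 dollars floor, and the 'unless' clause therefore excuses the requirement. Met.
  (b) The claim is a contract claim, not a consumer claim. And the carve-out is inapplicable — the plaintiff resides in Holdora, not Corport. Condition met.
  (c) The amount in controversy is 133,000 dollars, which meets the $20,000 floor, so one alternative holds. Met.
  (d) The plaintiff resides in Holdora, which is not Corport, so one alternative holds. Satisfied.
  → Jurisdiction lies.
Courts with jurisdiction: the Corport District Court — 1 in total.

1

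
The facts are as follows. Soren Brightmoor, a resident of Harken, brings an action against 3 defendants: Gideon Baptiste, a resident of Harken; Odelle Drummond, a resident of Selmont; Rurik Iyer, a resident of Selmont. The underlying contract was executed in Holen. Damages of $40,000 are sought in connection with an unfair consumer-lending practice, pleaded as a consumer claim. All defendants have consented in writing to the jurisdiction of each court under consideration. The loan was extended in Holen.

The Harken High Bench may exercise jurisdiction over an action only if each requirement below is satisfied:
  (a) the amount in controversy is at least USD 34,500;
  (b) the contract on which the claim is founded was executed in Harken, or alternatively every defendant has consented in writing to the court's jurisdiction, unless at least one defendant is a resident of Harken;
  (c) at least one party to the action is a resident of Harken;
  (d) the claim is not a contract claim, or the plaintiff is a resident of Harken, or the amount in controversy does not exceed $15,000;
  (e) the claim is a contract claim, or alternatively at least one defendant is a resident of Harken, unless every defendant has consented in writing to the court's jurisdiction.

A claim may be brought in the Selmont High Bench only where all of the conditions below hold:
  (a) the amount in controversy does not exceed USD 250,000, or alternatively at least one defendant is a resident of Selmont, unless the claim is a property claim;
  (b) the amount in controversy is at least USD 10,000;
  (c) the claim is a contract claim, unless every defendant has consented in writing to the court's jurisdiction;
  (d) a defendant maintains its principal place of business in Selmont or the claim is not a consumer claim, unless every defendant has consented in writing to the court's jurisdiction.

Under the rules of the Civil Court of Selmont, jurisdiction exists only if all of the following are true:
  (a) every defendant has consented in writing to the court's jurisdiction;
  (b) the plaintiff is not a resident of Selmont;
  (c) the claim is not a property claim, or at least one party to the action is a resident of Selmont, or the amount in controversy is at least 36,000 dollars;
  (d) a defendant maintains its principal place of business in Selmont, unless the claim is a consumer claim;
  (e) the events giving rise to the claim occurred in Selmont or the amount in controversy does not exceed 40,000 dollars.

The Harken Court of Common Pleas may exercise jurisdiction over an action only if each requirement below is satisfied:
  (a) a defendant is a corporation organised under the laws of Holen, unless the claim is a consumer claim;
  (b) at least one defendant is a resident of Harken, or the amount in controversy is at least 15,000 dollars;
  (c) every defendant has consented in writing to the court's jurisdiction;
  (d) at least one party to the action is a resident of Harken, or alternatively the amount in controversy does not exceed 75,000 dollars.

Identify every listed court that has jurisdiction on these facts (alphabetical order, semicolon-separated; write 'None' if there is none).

The Harken High Bench:
  (a) The amount in controversy is $40,000, which meets the USD 34,500 floor. Met.
  (b) Every defendant has filed written consent, so one alternative holds. Satisfied.
  (c) Soren Brightmoor resides in Harken. Condition met.
  (d) The claim is a consumer claim, not a contract claim — that alternative is enough. Condition met.
  (e) Gideon Baptiste resides in Harken, so this disjunct is met. Met.
  → Every requirement is satisfied — jurisdiction.
The Selmont High Bench:
  (a) The amount in controversy is $40,000, within the $250,000 ceiling, which satisfies one of the alternatives. Met.
  (b) The amount in controversy is USD 40,000, which meets the $10,000 floor. Satisfied.
  (c) The claim is a consumer claim, not a contract claim. But every defendant has filed written consent, and the 'unless' clause therefore excuses the requirement. Condition met.
  (d) No defendant is a corporation; the claim is a consumer claim — every alternative fails. The proviso rescues it, though: every defendant has filed written consent. Condition met.
  → All conditions met; jurisdiction exists.
The Civil Court of Selmont:
  (a) Every defendant has filed written consent. Satisfied.
  (b) The plaintiff resides in Harken, which is not Selmont. Condition met.
  (c) The claim is a consumer claim, not a property claim, so one alternative holds. Condition met.
  (d) No defendant is a corporation. But the claim is a consumer claim, and the 'unless' clause therefore excuses the requirement. Met.
  (e) The amount in controversy is USD 40,000, within the USD 40,000 ceiling — that alternative is enough. Satisfied.
  → The court has jurisdiction.
The Harken Court of Common Pleas:
  (a) No defendant is a corporation. However, the claim is a consumer claim, so the 'unless' proviso supplies this condition. Met.
  (b) Gideon Baptiste resides in Harken — that alternative is enough. Condition met.
  (c) Every defendant has filed written consent. Met.
  (d) Soren Brightmoor resides in Harken — that alternative is enough. Met.
  → Every requirement is satisfied — jurisdiction.

the Civil Court of Selmont; the Harken Court of Common Pleas; the Harken High Bench; the Selmont High Bench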